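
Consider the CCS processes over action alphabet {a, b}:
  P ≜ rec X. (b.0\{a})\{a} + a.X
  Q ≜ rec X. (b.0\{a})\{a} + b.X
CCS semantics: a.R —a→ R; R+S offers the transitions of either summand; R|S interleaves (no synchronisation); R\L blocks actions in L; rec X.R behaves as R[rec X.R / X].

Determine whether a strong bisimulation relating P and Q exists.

Reachable graph of P (2 states):
  m0 = rec X. (b.0\{a})\{a} + a.X :: ··a··> m0, ··b··> m1
  m1 = 0\{a}\{a} :: ∅
Reachable graph of Q (2 states):
  n0 = rec X. (b.0\{a})\{a} + b.X :: ··b··> n0, ··b··> n1
  n1 = 0\{a}\{a} :: ∅
Coarsest stable partition (strong bisimilarity classes):
  B0 = {m0}
  B1 = {m1, n1}
  B2 = {n0}
m0 ∈ B0, n0 ∈ B2 → different blocks

P ≁ Q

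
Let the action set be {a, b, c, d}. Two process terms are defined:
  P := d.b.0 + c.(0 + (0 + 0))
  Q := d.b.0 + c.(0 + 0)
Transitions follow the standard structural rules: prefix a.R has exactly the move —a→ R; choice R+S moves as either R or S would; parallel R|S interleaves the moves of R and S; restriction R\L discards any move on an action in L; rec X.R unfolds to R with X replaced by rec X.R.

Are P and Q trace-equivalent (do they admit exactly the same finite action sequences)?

trace-equivalent

P's transition system — 4 states:
  u0 = d.b.0 + c.(0 + (0 + 0)) :: -c-> u1, -d-> u2
  u1 = 0 + (0 + 0) :: (no moves)
  u2 = b.0 :: -b-> u3
  u3 = 0 :: (no moves)
Q's transition system — 4 states:
  v0 = d.b.0 + c.(0 + 0) :: -c-> v1, -d-> v2
  v1 = 0 + 0 :: (no moves)
  v2 = b.0 :: -b-> v3
  v3 = 0 :: (no moves)
Bisimilarity quotient blocks:
  B0 = {u0, v0}
  B1 = {u1, u3, v1, v3}
  B2 = {u2, v2}
u0 ∈ B0, v0 ∈ B0 → same block
Bisimilar ⇒ trace-equivalent.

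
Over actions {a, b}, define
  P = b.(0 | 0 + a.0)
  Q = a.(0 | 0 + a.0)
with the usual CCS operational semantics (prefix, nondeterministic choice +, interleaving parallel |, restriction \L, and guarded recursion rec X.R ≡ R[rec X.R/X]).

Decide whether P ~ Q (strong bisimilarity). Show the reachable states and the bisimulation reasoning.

P's transition system — 3 states:
  m0 = b.(0 | 0 + a.0) has moves =b=> m1
  m1 = 0 | 0 + a.0 has moves =a=> m2
  m2 = 0 has moves deadlocked
Q's transition system — 3 states:
  n0 = a.(0 | 0 + a.0) has moves =a=> n1
  n1 = 0 | 0 + a.0 has moves =a=> n2
  n2 = 0 has moves deadlocked
Coarsest stable partition (strong bisimilarity classes):
  B0 = {m0}
  B1 = {m1, n1}
  B2 = {m2, n2}
  B3 = {n0}
m0 ∈ B0, n0 ∈ B3 → different blocks

NO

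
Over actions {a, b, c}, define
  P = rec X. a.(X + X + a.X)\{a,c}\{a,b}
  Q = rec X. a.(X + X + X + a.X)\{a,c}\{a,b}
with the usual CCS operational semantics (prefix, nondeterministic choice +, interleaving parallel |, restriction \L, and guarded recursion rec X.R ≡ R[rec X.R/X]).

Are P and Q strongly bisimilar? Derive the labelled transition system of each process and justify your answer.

LTS(P): 2 reachable states
  s0 = rec X. a.(X + X + a.X)\{a,c}\{a,b} → —a→ s1
  s1 = ((rec X. a.(X + X + a.X)\{a,c}\{a,b}) + (rec X. a.(X + X + a.X)\{a,c}\{a,b}) + a.(rec X. a.(X + X + a.X)\{a,c}\{a,b}))\{a,c}\{a,b} → ∅
LTS(Q): 2 reachable states
  t0 = rec X. a.(X + X + X + a.X)\{a,c}\{a,b} → —a→ t1
  t1 = ((rec X. a.(X + X + X + a.X)\{a,c}\{a,b}) + (rec X. a.(X + X + X + a.X)\{a,c}\{a,b}) + (rec X. a.(X + X + X + a.X)\{a,c}\{a,b}) + a.(rec X. a.(X + X + X + a.X)\{a,c}\{a,b}))\{a,c}\{a,b} → ∅
Coarsest stable partition (strong bisimilarity classes):
  B0 = {s0, t0}
  B1 = {s1, t1}
s0 ∈ B0, t0 ∈ B0 → same block

bisimilar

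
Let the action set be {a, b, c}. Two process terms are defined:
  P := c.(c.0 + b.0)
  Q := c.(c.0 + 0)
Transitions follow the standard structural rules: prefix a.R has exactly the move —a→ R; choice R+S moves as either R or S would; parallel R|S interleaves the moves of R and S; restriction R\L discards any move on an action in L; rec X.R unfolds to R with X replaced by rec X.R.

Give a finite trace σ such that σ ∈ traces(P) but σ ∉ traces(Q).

cb

P's transition system — 3 states:
  s0 = c.(c.0 + b.0) → --c--▸ s1
  s1 = c.0 + b.0 → --b--▸ s2, --c--▸ s2
  s2 = 0 → (no moves)
Q's transition system — 3 states:
  t0 = c.(c.0 + 0) → --c--▸ t1
  t1 = c.0 + 0 → --c--▸ t2
  t2 = 0 → (no moves)
Executing cb from P (initial set {s0}):
  after c @ step 1: {s1}
  after b @ step 2: {s2}
  — P admits the full trace.
Executing cb from Q (initial set {t0}):
  after c @ step 1: {t1}
  after b @ step 2: no successor for Q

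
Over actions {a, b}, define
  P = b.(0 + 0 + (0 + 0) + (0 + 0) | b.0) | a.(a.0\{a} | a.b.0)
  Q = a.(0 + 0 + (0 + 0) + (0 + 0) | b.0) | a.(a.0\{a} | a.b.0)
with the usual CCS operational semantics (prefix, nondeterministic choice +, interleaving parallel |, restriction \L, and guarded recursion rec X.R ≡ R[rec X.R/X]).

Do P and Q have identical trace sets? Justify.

P's transition system — 21 states:
  s0 = b.(0 + 0 + (0 + 0) + (0 + 0) | b.0) | a.(a.0\{a} | a.b.0) → =a=> s1, =b=> s2
  s1 = b.(0 + 0 + (0 + 0) + (0 + 0) | b.0) | (a.0\{a} | a.b.0) → =a=> s3, =a=> s4, =b=> s5
  s2 = (0 + 0 + (0 + 0) + (0 + 0) | b.0) | a.(a.0\{a} | a.b.0) → =a=> s5, =b=> s6
  s3 = b.(0 + 0 + (0 + 0) + (0 + 0) | b.0) | (0\{a} | a.b.0) → =a=> s7, =b=> s8
  s4 = b.(0 + 0 + (0 + 0) + (0 + 0) | b.0) | (a.0\{a} | b.0) → =a=> s7, =b=> s10, =b=> s9
  s5 = (0 + 0 + (0 + 0) + (0 + 0) | b.0) | (a.0\{a} | a.b.0) → =a=> s8, =a=> s9, =b=> s11
  s6 = (0 + 0) | 0 | a.(a.0\{a} | a.b.0) → =a=> s11
  s7 = b.(0 + 0 + (0 + 0) + (0 + 0) | b.0) | (0\{a} | b.0) → =b=> s12, =b=> s13
  s8 = (0 + 0 + (0 + 0) + (0 + 0) | b.0) | (0\{a} | a.b.0) → =a=> s12, =b=> s14
  s9 = (0 + 0 + (0 + 0) + (0 + 0) | b.0) | (a.0\{a} | b.0) → =a=> s12, =b=> s15, =b=> s16
  s10 = b.(0 + 0 + (0 + 0) + (0 + 0) | b.0) | (a.0\{a} | 0) → =a=> s13, =b=> s15
  s11 = (0 + 0) | 0 | (a.0\{a} | a.b.0) → =a=> s14, =a=> s16
  s12 = (0 + 0 + (0 + 0) + (0 + 0) | b.0) | (0\{a} | b.0) → =b=> s17, =b=> s18
  s13 = b.(0 + 0 + (0 + 0) + (0 + 0) | b.0) | (0\{a} | 0) → =b=> s17
  s14 = (0 + 0) | 0 | (0\{a} | a.b.0) → =a=> s18
  s15 = (0 + 0 + (0 + 0) + (0 + 0) | b.0) | (a.0\{a} | 0) → =a=> s17, =b=> s19
  s16 = (0 + 0) | 0 | (a.0\{a} | b.0) → =a=> s18, =b=> s19
  s17 = (0 + 0 + (0 + 0) + (0 + 0) | b.0) | (0\{a} | 0) → =b=> s20
  s18 = (0 + 0) | 0 | (0\{a} | b.0) → =b=> s20
  s19 = (0 + 0) | 0 | (a.0\{a} | 0) → =a=> s20
  s20 = (0 + 0) | 0 | (0\{a} | 0) → deadlocked
Q's transition system — 21 states:
  t0 = a.(0 + 0 + (0 + 0) + (0 + 0) | b.0) | a.(a.0\{a} | a.b.0) → =a=> t1, =a=> t2
  t1 = (0 + 0 + (0 + 0) + (0 + 0) | b.0) | a.(a.0\{a} | a.b.0) → =a=> t3, =b=> t4
  t2 = a.(0 + 0 + (0 + 0) + (0 + 0) | b.0) | (a.0\{a} | a.b.0) → =a=> t3, =a=> t5, =a=> t6
  t3 = (0 + 0 + (0 + 0) + (0 + 0) | b.0) | (a.0\{a} | a.b.0) → =a=> t7, =a=> t8, =b=> t9
  t4 = (0 + 0) | 0 | a.(a.0\{a} | a.b.0) → =a=> t9
  t5 = a.(0 + 0 + (0 + 0) + (0 + 0) | b.0) | (0\{a} | a.b.0) → =a=> t10, =a=> t7
  t6 = a.(0 + 0 + (0 + 0) + (0 + 0) | b.0) | (a.0\{a} | b.0) → =a=> t10, =a=> t8, =b=> t11
  t7 = (0 + 0 + (0 + 0) + (0 + 0) | b.0) | (0\{a} | a.b.0) → =a=> t12, =b=> t13
  t8 = (0 + 0 + (0 + 0) + (0 + 0) | b.0) | (a.0\{a} | b.0) → =a=> t12, =b=> t14, =b=> t15
  t9 = (0 + 0) | 0 | (a.0\{a} | a.b.0) → =a=> t13, =a=> t15
  t10 = a.(0 + 0 + (0 + 0) + (0 + 0) | b.0) | (0\{a} | b.0) → =a=> t12, =b=> t16
  t11 = a.(0 + 0 + (0 + 0) + (0 + 0) | b.0) | (a.0\{a} | 0) → =a=> t14, =a=> t16
  t12 = (0 + 0 + (0 + 0) + (0 + 0) | b.0) | (0\{a} | b.0) → =b=> t17, =b=> t18
  t13 = (0 + 0) | 0 | (0\{a} | a.b.0) → =a=> t18
  t14 = (0 + 0 + (0 + 0) + (0 + 0) | b.0) | (a.0\{a} | 0) → =a=> t17, =b=> t19
  t15 = (0 + 0) | 0 | (a.0\{a} | b.0) → =a=> t18, =b=> t19
  t16 = a.(0 + 0 + (0 + 0) + (0 + 0) | b.0) | (0\{a} | 0) → =a=> t17
  t17 = (0 + 0 + (0 + 0) + (0 + 0) | b.0) | (0\{a} | 0) → =b=> t20
  t18 = (0 + 0) | 0 | (0\{a} | b.0) → =b=> t20
  t19 = (0 + 0) | 0 | (a.0\{a} | 0) → =a=> t20
  t20 = (0 + 0) | 0 | (0\{a} | 0) → deadlocked
Run σ = ⟨b⟩ on P: start {s0}
  step 1 (b): {s2}
  ✓ P
Run σ = ⟨b⟩ on Q: start {t0}
  step 1 (b): ∅ (Q stuck)

NO — witness ⟨b⟩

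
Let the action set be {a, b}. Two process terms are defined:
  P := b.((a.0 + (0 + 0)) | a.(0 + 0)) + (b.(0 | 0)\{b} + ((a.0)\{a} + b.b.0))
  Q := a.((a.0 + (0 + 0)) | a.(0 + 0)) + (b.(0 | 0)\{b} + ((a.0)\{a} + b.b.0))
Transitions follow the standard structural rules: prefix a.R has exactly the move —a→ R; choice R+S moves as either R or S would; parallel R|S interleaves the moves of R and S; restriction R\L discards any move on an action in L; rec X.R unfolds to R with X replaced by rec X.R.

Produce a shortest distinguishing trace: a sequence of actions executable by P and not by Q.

Reachable graph of P (8 states):
  u0 = b.((a.0 + (0 + 0)) | a.(0 + 0)) + (b.(0 | 0)\{b} + ((a.0)\{a} + b.b.0)) | -b-> u1, -b-> u2, -b-> u3
  u1 = (0 | 0)\{b} | (no moves)
  u2 = (a.0 + (0 + 0)) | a.(0 + 0) | -a-> u4, -a-> u5
  u3 = b.0 | -b-> u6
  u4 = (a.0 + (0 + 0)) | (0 + 0) | -a-> u7
  u5 = 0 | a.(0 + 0) | -a-> u7
  u6 = 0 | (no moves)
  u7 = 0 | (0 + 0) | (no moves)
Reachable graph of Q (8 states):
  v0 = a.((a.0 + (0 + 0)) | a.(0 + 0)) + (b.(0 | 0)\{b} + ((a.0)\{a} + b.b.0)) | -a-> v1, -b-> v2, -b-> v3
  v1 = (a.0 + (0 + 0)) | a.(0 + 0) | -a-> v4, -a-> v5
  v2 = (0 | 0)\{b} | (no moves)
  v3 = b.0 | -b-> v6
  v4 = (a.0 + (0 + 0)) | (0 + 0) | -a-> v7
  v5 = 0 | a.(0 + 0) | -a-> v7
  v6 = 0 | (no moves)
  v7 = 0 | (0 + 0) | (no moves)
Trace ⟨ba⟩ through P, begin at {u0}:
  [1] b ⇒ {u1, u2, u3}
  [2] a ⇒ {u4, u5}
  — P admits the full trace.
Trace ⟨ba⟩ through Q, begin at {v0}:
  [1] b ⇒ {v2, v3}
  [2] a ⇒ ∅ (Q stuck)

ba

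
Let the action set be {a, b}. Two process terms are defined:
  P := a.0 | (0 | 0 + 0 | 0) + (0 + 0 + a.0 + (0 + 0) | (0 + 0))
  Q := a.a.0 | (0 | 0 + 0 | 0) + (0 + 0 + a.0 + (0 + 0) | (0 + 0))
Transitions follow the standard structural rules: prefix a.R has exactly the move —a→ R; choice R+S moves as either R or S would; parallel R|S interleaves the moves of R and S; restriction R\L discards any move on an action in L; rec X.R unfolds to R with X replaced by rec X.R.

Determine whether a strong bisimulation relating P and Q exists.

not bisimilar

P's transition system — 3 states:
  m0 = a.0 | (0 | 0 + 0 | 0) + (0 + 0 + a.0 + (0 + 0) | (0 + 0)) ⊢ ··a··> m1, ··a··> m2
  m1 = 0 ⊢ ·
  m2 = 0 | (0 | 0 + 0 | 0) ⊢ ·
Q's transition system — 4 states:
  n0 = a.a.0 | (0 | 0 + 0 | 0) + (0 + 0 + a.0 + (0 + 0) | (0 + 0)) ⊢ ··a··> n1, ··a··> n2
  n1 = 0 ⊢ ·
  n2 = a.0 | (0 | 0 + 0 | 0) ⊢ ··a··> n3
  n3 = 0 | (0 | 0 + 0 | 0) ⊢ ·
Bisimilarity quotient blocks:
  B0 = {m0, n2}
  B1 = {m1, m2, n1, n3}
  B2 = {n0}
m0 ∈ B0, n0 ∈ B2 → different blocks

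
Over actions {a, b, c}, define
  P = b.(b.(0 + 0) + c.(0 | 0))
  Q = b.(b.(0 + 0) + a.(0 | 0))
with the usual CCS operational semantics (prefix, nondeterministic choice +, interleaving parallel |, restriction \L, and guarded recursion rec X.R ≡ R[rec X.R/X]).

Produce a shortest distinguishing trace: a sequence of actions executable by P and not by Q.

LTS(P): 4 reachable states
  u0 = b.(b.(0 + 0) + c.(0 | 0)) has moves =b=> u1
  u1 = b.(0 + 0) + c.(0 | 0) has moves =b=> u2, =c=> u3
  u2 = 0 + 0 has moves ·
  u3 = 0 | 0 has moves ·
LTS(Q): 4 reachable states
  v0 = b.(b.(0 + 0) + a.(0 | 0)) has moves =b=> v1
  v1 = b.(0 + 0) + a.(0 | 0) has moves =a=> v2, =b=> v3
  v2 = 0 | 0 has moves ·
  v3 = 0 + 0 has moves ·
Run σ = ⟨bc⟩ on P: start {u0}
  after b @ step 1: {u1}
  after c @ step 2: {u3}
  — P admits the full trace.
Run σ = ⟨bc⟩ on Q: start {v0}
  after b @ step 1: {v1}
  after c @ step 2: ∅  — Q cannot continue

bc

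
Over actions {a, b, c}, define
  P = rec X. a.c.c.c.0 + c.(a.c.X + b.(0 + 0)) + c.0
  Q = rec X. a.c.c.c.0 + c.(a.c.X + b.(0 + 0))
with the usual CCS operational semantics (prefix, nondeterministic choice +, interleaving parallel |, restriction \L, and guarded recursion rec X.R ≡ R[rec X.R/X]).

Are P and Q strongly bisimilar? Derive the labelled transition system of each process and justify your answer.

P ≁ Q

P's transition system — 8 states:
  s0 = rec X. a.c.c.c.0 + c.(a.c.X + b.(0 + 0)) + c.0 :: -a-> s1, -c-> s2, -c-> s3
  s1 = c.c.c.0 :: -c-> s4
  s2 = 0 :: ·
  s3 = a.c.(rec X. a.c.c.c.0 + c.(a.c.X + b.(0 + 0)) + c.0) + b.(0 + 0) :: -a-> s5, -b-> s6
  s4 = c.c.0 :: -c-> s7
  s5 = c.(rec X. a.c.c.c.0 + c.(a.c.X + b.(0 + 0)) + c.0) :: -c-> s0
  s6 = 0 + 0 :: ·
  s7 = c.0 :: -c-> s2
Q's transition system — 8 states:
  t0 = rec X. a.c.c.c.0 + c.(a.c.X + b.(0 + 0)) :: -a-> t1, -c-> t2
  t1 = c.c.c.0 :: -c-> t3
  t2 = a.c.(rec X. a.c.c.c.0 + c.(a.c.X + b.(0 + 0))) + b.(0 + 0) :: -a-> t4, -b-> t5
  t3 = c.c.0 :: -c-> t6
  t4 = c.(rec X. a.c.c.c.0 + c.(a.c.X + b.(0 + 0))) :: -c-> t0
  t5 = 0 + 0 :: ·
  t6 = c.0 :: -c-> t7
  t7 = 0 :: ·
Bisimilarity quotient blocks:
  B0 = {s0}
  B1 = {s3}
  B2 = {s5}
  B3 = {s2, s6, t5, t7}
  B4 = {s1, t1}
  B5 = {s4, t3}
  B6 = {s7, t6}
  B7 = {t0}
  B8 = {t2}
  B9 = {t4}
s0 ∈ B0, t0 ∈ B7 → different blocks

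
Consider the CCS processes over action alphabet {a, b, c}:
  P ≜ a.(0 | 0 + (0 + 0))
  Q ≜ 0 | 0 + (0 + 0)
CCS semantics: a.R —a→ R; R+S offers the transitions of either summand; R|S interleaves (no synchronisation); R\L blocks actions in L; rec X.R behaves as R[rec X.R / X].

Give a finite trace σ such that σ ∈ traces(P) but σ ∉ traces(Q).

P's transition system — 2 states:
  m0 = a.(0 | 0 + (0 + 0)) → —a→ m1
  m1 = 0 | 0 + (0 + 0) → deadlocked
Q's transition system — 1 states:
  n0 = 0 | 0 + (0 + 0) → deadlocked
Run σ = ⟨a⟩ on P: start {m0}
  step 1 (a): {m1}
  P completes σ.
Run σ = ⟨a⟩ on Q: start {n0}
  step 1 (a): no successor for Q

a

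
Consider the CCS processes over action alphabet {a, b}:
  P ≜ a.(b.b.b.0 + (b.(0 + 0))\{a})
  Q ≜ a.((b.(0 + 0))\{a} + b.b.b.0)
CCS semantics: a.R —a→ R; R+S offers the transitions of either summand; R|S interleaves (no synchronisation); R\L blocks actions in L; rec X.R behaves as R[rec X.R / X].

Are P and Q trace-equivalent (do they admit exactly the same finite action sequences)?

traces(P) = traces(Q)

LTS(P): 6 reachable states
  s0 = a.(b.b.b.0 + (b.(0 + 0))\{a}) has moves ··a··> s1
  s1 = b.b.b.0 + (b.(0 + 0))\{a} has moves ··b··> s2, ··b··> s3
  s2 = (0 + 0)\{a} has moves deadlocked
  s3 = b.b.0 has moves ··b··> s4
  s4 = b.0 has moves ··b··> s5
  s5 = 0 has moves deadlocked
LTS(Q): 6 reachable states
  t0 = a.((b.(0 + 0))\{a} + b.b.b.0) has moves ··a··> t1
  t1 = (b.(0 + 0))\{a} + b.b.b.0 has moves ··b··> t2, ··b··> t3
  t2 = (0 + 0)\{a} has moves deadlocked
  t3 = b.b.0 has moves ··b··> t4
  t4 = b.0 has moves ··b··> t5
  t5 = 0 has moves deadlocked
Bisimilarity quotient blocks:
  B0 = {s0, t0}
  B1 = {s1, t1}
  B2 = {s3, t3}
  B3 = {s4, t4}
  B4 = {s2, s5, t2, t5}
s0 ∈ B0, t0 ∈ B0 → same block
Bisimilar ⇒ trace-equivalent.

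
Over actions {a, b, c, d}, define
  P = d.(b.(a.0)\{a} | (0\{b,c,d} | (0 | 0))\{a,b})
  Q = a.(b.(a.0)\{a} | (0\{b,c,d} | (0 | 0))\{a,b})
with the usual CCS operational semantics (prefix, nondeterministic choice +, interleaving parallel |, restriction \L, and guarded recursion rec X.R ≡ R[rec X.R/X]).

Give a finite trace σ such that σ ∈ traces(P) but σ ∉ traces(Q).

d

LTS(P): 3 reachable states
  u0 = d.(b.(a.0)\{a} | (0\{b,c,d} | (0 | 0))\{a,b}) ⊢ -d-> u1
  u1 = b.(a.0)\{a} | (0\{b,c,d} | (0 | 0))\{a,b} ⊢ -b-> u2
  u2 = (a.0)\{a} | (0\{b,c,d} | (0 | 0))\{a,b} ⊢ deadlocked
LTS(Q): 3 reachable states
  v0 = a.(b.(a.0)\{a} | (0\{b,c,d} | (0 | 0))\{a,b}) ⊢ -a-> v1
  v1 = b.(a.0)\{a} | (0\{b,c,d} | (0 | 0))\{a,b} ⊢ -b-> v2
  v2 = (a.0)\{a} | (0\{b,c,d} | (0 | 0))\{a,b} ⊢ deadlocked
Run σ = ⟨d⟩ on P: start {u0}
  step 1 (d): {u1}
  — P admits the full trace.
Run σ = ⟨d⟩ on Q: start {v0}
  step 1 (d): ∅ (Q stuck)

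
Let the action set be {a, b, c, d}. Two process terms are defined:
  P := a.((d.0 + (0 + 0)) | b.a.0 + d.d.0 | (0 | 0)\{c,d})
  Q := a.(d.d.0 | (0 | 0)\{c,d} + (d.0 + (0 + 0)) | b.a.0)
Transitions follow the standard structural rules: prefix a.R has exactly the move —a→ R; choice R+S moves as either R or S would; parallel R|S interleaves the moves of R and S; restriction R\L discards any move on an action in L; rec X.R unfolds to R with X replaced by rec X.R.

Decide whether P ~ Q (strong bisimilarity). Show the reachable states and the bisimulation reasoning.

P ~ Q

P's transition system — 9 states:
  m0 = a.((d.0 + (0 + 0)) | b.a.0 + d.d.0 | (0 | 0)\{c,d}) → ··a··> m1
  m1 = (d.0 + (0 + 0)) | b.a.0 + d.d.0 | (0 | 0)\{c,d} → ··b··> m2, ··d··> m3, ··d··> m4
  m2 = (d.0 + (0 + 0)) | a.0 → ··a··> m5, ··d··> m6
  m3 = 0 | b.a.0 → ··b··> m6
  m4 = d.0 | (0 | 0)\{c,d} → ··d··> m7
  m5 = (d.0 + (0 + 0)) | 0 → ··d··> m8
  m6 = 0 | a.0 → ··a··> m8
  m7 = 0 | (0 | 0)\{c,d} → ·
  m8 = 0 | 0 → ·
Q's transition system — 9 states:
  n0 = a.(d.d.0 | (0 | 0)\{c,d} + (d.0 + (0 + 0)) | b.a.0) → ··a··> n1
  n1 = d.d.0 | (0 | 0)\{c,d} + (d.0 + (0 + 0)) | b.a.0 → ··b··> n2, ··d··> n3, ··d··> n4
  n2 = (d.0 + (0 + 0)) | a.0 → ··a··> n5, ··d··> n6
  n3 = 0 | b.a.0 → ··b··> n6
  n4 = d.0 | (0 | 0)\{c,d} → ··d··> n7
  n5 = (d.0 + (0 + 0)) | 0 → ··d··> n8
  n6 = 0 | a.0 → ··a··> n8
  n7 = 0 | (0 | 0)\{c,d} → ·
  n8 = 0 | 0 → ·
Coarsest stable partition (strong bisimilarity classes):
  B0 = {m0, n0}
  B1 = {m1, n1}
  B2 = {m3, n3}
  B3 = {m6, n6}
  B4 = {m7, m8, n7, n8}
  B5 = {m4, m5, n4, n5}
  B6 = {m2, n2}
m0 ∈ B0, n0 ∈ B0 → same block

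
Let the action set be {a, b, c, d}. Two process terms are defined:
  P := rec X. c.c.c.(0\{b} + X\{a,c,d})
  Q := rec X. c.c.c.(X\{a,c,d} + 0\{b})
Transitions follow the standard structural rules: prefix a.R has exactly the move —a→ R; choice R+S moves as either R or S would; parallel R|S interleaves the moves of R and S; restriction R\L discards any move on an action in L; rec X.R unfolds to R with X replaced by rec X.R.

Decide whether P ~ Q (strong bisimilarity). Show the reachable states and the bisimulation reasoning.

P ~ Q

Reachable graph of P (4 states):
  u0 = rec X. c.c.c.(0\{b} + X\{a,c,d}) ⊢ =c=> u1
  u1 = c.c.(0\{b} + (rec X. c.c.c.(0\{b} + X\{a,c,d}))\{a,c,d}) ⊢ =c=> u2
  u2 = c.(0\{b} + (rec X. c.c.c.(0\{b} + X\{a,c,d}))\{a,c,d}) ⊢ =c=> u3
  u3 = 0\{b} + (rec X. c.c.c.(0\{b} + X\{a,c,d}))\{a,c,d} ⊢ ·
Reachable graph of Q (4 states):
  v0 = rec X. c.c.c.(X\{a,c,d} + 0\{b}) ⊢ =c=> v1
  v1 = c.c.((rec X. c.c.c.(X\{a,c,d} + 0\{b}))\{a,c,d} + 0\{b}) ⊢ =c=> v2
  v2 = c.((rec X. c.c.c.(X\{a,c,d} + 0\{b}))\{a,c,d} + 0\{b}) ⊢ =c=> v3
  v3 = (rec X. c.c.c.(X\{a,c,d} + 0\{b}))\{a,c,d} + 0\{b} ⊢ ·
Bisimilarity quotient blocks:
  B0 = {u0, v0}
  B1 = {u1, v1}
  B2 = {u2, v2}
  B3 = {u3, v3}
u0 ∈ B0, v0 ∈ B0 → same block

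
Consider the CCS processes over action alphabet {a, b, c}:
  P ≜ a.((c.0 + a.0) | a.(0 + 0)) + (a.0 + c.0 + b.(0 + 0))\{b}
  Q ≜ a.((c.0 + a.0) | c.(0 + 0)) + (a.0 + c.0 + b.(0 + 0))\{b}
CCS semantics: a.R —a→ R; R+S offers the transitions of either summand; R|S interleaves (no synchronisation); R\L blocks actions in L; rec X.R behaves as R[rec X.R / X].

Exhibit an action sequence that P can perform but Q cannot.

LTS(P): 6 reachable states
  p0 = a.((c.0 + a.0) | a.(0 + 0)) + (a.0 + c.0 + b.(0 + 0))\{b} :: ··a··> p1, ··a··> p2, ··c··> p2
  p1 = (c.0 + a.0) | a.(0 + 0) :: ··a··> p3, ··a··> p4, ··c··> p4
  p2 = 0\{b} :: deadlocked
  p3 = (c.0 + a.0) | (0 + 0) :: ··a··> p5, ··c··> p5
  p4 = 0 | a.(0 + 0) :: ··a··> p5
  p5 = 0 | (0 + 0) :: deadlocked
LTS(Q): 6 reachable states
  q0 = a.((c.0 + a.0) | c.(0 + 0)) + (a.0 + c.0 + b.(0 + 0))\{b} :: ··a··> q1, ··a··> q2, ··c··> q2
  q1 = (c.0 + a.0) | c.(0 + 0) :: ··a··> q3, ··c··> q3, ··c··> q4
  q2 = 0\{b} :: deadlocked
  q3 = 0 | c.(0 + 0) :: ··c··> q5
  q4 = (c.0 + a.0) | (0 + 0) :: ··a··> q5, ··c··> q5
  q5 = 0 | (0 + 0) :: deadlocked
Run σ = ⟨aaa⟩ on P: start {p0}
  [1] a ⇒ {p1, p2}
  [2] a ⇒ {p3, p4}
  [3] a ⇒ {p5}
  P completes σ.
Run σ = ⟨aaa⟩ on Q: start {q0}
  [1] a ⇒ {q1, q2}
  [2] a ⇒ {q3}
  [3] a ⇒ ∅ (Q stuck)

aaa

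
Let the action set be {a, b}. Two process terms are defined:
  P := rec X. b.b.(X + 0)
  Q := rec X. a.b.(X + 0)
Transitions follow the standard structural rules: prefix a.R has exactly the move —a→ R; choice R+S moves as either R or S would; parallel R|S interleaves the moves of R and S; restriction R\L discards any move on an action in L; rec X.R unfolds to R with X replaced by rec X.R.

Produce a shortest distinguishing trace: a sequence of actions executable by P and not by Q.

P's transition system — 3 states:
  u0 = rec X. b.b.(X + 0) | —b→ u1
  u1 = b.((rec X. b.b.(X + 0)) + 0) | —b→ u2
  u2 = (rec X. b.b.(X + 0)) + 0 | —b→ u1
Q's transition system — 3 states:
  v0 = rec X. a.b.(X + 0) | —a→ v1
  v1 = b.((rec X. a.b.(X + 0)) + 0) | —b→ v2
  v2 = (rec X. a.b.(X + 0)) + 0 | —a→ v1
Run σ = ⟨b⟩ on P: start {u0}
  [1] b ⇒ {u1}
  ✓ P
Run σ = ⟨b⟩ on Q: start {v0}
  [1] b ⇒ no successor for Q

b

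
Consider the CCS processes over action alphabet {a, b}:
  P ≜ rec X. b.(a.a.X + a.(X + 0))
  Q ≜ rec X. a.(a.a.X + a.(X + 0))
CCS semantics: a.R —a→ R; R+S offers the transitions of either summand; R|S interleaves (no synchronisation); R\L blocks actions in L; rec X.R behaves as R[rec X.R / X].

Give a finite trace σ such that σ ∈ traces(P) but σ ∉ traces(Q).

b

LTS(P): 4 reachable states
  m0 = rec X. b.(a.a.X + a.(X + 0)) has moves —b→ m1
  m1 = a.a.(rec X. b.(a.a.X + a.(X + 0))) + a.((rec X. b.(a.a.X + a.(X + 0))) + 0) has moves —a→ m2, —a→ m3
  m2 = (rec X. b.(a.a.X + a.(X + 0))) + 0 has moves —b→ m1
  m3 = a.(rec X. b.(a.a.X + a.(X + 0))) has moves —a→ m0
LTS(Q): 4 reachable states
  n0 = rec X. a.(a.a.X + a.(X + 0)) has moves —a→ n1
  n1 = a.a.(rec X. a.(a.a.X + a.(X + 0))) + a.((rec X. a.(a.a.X + a.(X + 0))) + 0) has moves —a→ n2, —a→ n3
  n2 = (rec X. a.(a.a.X + a.(X + 0))) + 0 has moves —a→ n1
  n3 = a.(rec X. a.(a.a.X + a.(X + 0))) has moves —a→ n0
Trace ⟨b⟩ through P, begin at {m0}:
  step 1 (b): {m1}
  P completes σ.
Trace ⟨b⟩ through Q, begin at {n0}:
  step 1 (b): ∅ (Q stuck)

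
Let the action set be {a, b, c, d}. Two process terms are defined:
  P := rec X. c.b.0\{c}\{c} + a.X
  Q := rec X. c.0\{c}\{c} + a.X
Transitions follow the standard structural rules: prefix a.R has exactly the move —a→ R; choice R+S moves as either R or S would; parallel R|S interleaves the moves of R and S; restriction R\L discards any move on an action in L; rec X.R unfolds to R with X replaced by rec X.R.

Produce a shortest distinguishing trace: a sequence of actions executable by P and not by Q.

cb

LTS(P): 3 reachable states
  s0 = rec X. c.b.0\{c}\{c} + a.X | --a--▸ s0, --c--▸ s1
  s1 = b.0\{c}\{c} | --b--▸ s2
  s2 = 0\{c}\{c} | stopped
LTS(Q): 2 reachable states
  t0 = rec X. c.0\{c}\{c} + a.X | --a--▸ t0, --c--▸ t1
  t1 = 0\{c}\{c} | stopped
Trace ⟨cb⟩ through P, begin at {s0}:
  [1] c ⇒ {s1}
  [2] b ⇒ {s2}
  ✓ P
Trace ⟨cb⟩ through Q, begin at {t0}:
  [1] c ⇒ {t1}
  [2] b ⇒ no successor for Q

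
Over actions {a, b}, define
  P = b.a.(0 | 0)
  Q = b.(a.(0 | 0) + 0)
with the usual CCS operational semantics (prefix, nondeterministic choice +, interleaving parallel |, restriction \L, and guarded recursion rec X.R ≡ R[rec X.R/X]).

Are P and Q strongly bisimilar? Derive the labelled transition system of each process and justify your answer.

YES

P's transition system — 3 states:
  m0 = b.a.(0 | 0) | —b→ m1
  m1 = a.(0 | 0) | —a→ m2
  m2 = 0 | 0 | ∅
Q's transition system — 3 states:
  n0 = b.(a.(0 | 0) + 0) | —b→ n1
  n1 = a.(0 | 0) + 0 | —a→ n2
  n2 = 0 | 0 | ∅
Bisimilarity quotient blocks:
  B0 = {m0, n0}
  B1 = {m1, n1}
  B2 = {m2, n2}
m0 ∈ B0, n0 ∈ B0 → same block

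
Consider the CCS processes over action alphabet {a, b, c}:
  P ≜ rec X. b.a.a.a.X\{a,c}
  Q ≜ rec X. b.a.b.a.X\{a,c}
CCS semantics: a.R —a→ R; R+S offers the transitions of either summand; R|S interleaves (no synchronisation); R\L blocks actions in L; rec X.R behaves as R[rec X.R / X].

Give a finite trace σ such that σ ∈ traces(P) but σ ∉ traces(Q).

baa

Reachable graph of P (6 states):
  s0 = rec X. b.a.a.a.X\{a,c} :: -b-> s1
  s1 = a.a.a.(rec X. b.a.a.a.X\{a,c})\{a,c} :: -a-> s2
  s2 = a.a.(rec X. b.a.a.a.X\{a,c})\{a,c} :: -a-> s3
  s3 = a.(rec X. b.a.a.a.X\{a,c})\{a,c} :: -a-> s4
  s4 = (rec X. b.a.a.a.X\{a,c})\{a,c} :: -b-> s5
  s5 = (a.a.a.(rec X. b.a.a.a.X\{a,c})\{a,c})\{a,c} :: deadlocked
Reachable graph of Q (6 states):
  t0 = rec X. b.a.b.a.X\{a,c} :: -b-> t1
  t1 = a.b.a.(rec X. b.a.b.a.X\{a,c})\{a,c} :: -a-> t2
  t2 = b.a.(rec X. b.a.b.a.X\{a,c})\{a,c} :: -b-> t3
  t3 = a.(rec X. b.a.b.a.X\{a,c})\{a,c} :: -a-> t4
  t4 = (rec X. b.a.b.a.X\{a,c})\{a,c} :: -b-> t5
  t5 = (a.b.a.(rec X. b.a.b.a.X\{a,c})\{a,c})\{a,c} :: deadlocked
Trace ⟨baa⟩ through P, begin at {s0}:
  after b @ step 1: {s1}
  after a @ step 2: {s2}
  after a @ step 3: {s3}
  ✓ P
Trace ⟨baa⟩ through Q, begin at {t0}:
  after b @ step 1: {t1}
  after a @ step 2: {t2}
  after a @ step 3: no successor for Q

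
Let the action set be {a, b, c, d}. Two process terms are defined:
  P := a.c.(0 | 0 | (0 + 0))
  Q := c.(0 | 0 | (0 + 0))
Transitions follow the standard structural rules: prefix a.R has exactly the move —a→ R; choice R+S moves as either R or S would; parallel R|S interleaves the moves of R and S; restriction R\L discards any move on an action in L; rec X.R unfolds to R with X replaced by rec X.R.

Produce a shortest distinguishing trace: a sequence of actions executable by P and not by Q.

a

LTS(P): 3 reachable states
  u0 = a.c.(0 | 0 | (0 + 0)) | ··a··> u1
  u1 = c.(0 | 0 | (0 + 0)) | ··c··> u2
  u2 = 0 | 0 | (0 + 0) | ∅
LTS(Q): 2 reachable states
  v0 = c.(0 | 0 | (0 + 0)) | ··c··> v1
  v1 = 0 | 0 | (0 + 0) | ∅
Run σ = ⟨a⟩ on P: start {u0}
  after a @ step 1: {u1}
  — P admits the full trace.
Run σ = ⟨a⟩ on Q: start {v0}
  after a @ step 1: ∅ (Q stuck)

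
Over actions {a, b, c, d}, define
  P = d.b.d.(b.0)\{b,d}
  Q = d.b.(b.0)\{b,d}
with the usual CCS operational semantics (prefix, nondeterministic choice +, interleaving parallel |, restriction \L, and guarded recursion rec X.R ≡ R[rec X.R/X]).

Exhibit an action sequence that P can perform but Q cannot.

dbd

Reachable graph of P (4 states):
  p0 = d.b.d.(b.0)\{b,d} has moves =d=> p1
  p1 = b.d.(b.0)\{b,d} has moves =b=> p2
  p2 = d.(b.0)\{b,d} has moves =d=> p3
  p3 = (b.0)\{b,d} has moves ·
Reachable graph of Q (3 states):
  q0 = d.b.(b.0)\{b,d} has moves =d=> q1
  q1 = b.(b.0)\{b,d} has moves =b=> q2
  q2 = (b.0)\{b,d} has moves ·
Run σ = ⟨dbd⟩ on P: start {p0}
  step 1 (d): {p1}
  step 2 (b): {p2}
  step 3 (d): {p3}
  — P admits the full trace.
Run σ = ⟨dbd⟩ on Q: start {q0}
  step 1 (d): {q1}
  step 2 (b): {q2}
  step 3 (d): ∅ (Q stuck)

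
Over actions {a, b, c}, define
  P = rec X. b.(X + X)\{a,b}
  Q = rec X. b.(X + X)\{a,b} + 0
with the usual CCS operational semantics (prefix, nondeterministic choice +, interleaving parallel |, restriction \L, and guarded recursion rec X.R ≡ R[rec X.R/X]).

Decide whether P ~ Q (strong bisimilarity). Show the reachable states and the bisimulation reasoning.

P's transition system — 2 states:
  m0 = rec X. b.(X + X)\{a,b} :: -b-> m1
  m1 = ((rec X. b.(X + X)\{a,b}) + (rec X. b.(X + X)\{a,b}))\{a,b} :: stopped
Q's transition system — 2 states:
  n0 = rec X. b.(X + X)\{a,b} + 0 :: -b-> n1
  n1 = ((rec X. b.(X + X)\{a,b} + 0) + (rec X. b.(X + X)\{a,b} + 0))\{a,b} :: stopped
Partition-refinement fixed point:
  B0 = {m0, n0}
  B1 = {m1, n1}
m0 ∈ B0, n0 ∈ B0 → same block

bisimilar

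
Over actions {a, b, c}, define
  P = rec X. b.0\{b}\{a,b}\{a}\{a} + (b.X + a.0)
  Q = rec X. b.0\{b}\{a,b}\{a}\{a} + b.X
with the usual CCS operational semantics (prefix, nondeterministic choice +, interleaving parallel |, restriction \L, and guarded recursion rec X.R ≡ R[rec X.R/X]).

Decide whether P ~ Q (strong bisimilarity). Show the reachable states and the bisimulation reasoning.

P ≁ Q

P's transition system — 3 states:
  u0 = rec X. b.0\{b}\{a,b}\{a}\{a} + (b.X + a.0) has moves -a-> u1, -b-> u0, -b-> u2
  u1 = 0 has moves ·
  u2 = 0\{b}\{a,b}\{a}\{a} has moves ·
Q's transition system — 2 states:
  v0 = rec X. b.0\{b}\{a,b}\{a}\{a} + b.X has moves -b-> v0, -b-> v1
  v1 = 0\{b}\{a,b}\{a}\{a} has moves ·
Partition-refinement fixed point:
  B0 = {u0}
  B1 = {u1, u2, v1}
  B2 = {v0}
u0 ∈ B0, v0 ∈ B2 → different blocks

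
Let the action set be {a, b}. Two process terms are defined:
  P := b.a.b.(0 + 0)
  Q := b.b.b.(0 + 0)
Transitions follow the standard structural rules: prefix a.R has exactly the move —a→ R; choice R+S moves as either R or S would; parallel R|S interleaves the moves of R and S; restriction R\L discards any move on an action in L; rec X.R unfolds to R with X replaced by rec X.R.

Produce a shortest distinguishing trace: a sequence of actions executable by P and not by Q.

ba

P's transition system — 4 states:
  u0 = b.a.b.(0 + 0) has moves —b→ u1
  u1 = a.b.(0 + 0) has moves —a→ u2
  u2 = b.(0 + 0) has moves —b→ u3
  u3 = 0 + 0 has moves stopped
Q's transition system — 4 states:
  v0 = b.b.b.(0 + 0) has moves —b→ v1
  v1 = b.b.(0 + 0) has moves —b→ v2
  v2 = b.(0 + 0) has moves —b→ v3
  v3 = 0 + 0 has moves stopped
Run σ = ⟨ba⟩ on P: start {u0}
  after b @ step 1: {u1}
  after a @ step 2: {u2}
  ✓ P
Run σ = ⟨ba⟩ on Q: start {v0}
  after b @ step 1: {v1}
  after a @ step 2: no successor for Q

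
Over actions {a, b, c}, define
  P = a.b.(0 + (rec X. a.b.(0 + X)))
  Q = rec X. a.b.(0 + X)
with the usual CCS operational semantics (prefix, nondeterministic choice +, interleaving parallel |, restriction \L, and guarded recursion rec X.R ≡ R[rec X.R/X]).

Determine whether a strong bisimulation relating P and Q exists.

P ~ Q

P's transition system — 3 states:
  s0 = a.b.(0 + (rec X. a.b.(0 + X))) ⊢ —a→ s1
  s1 = b.(0 + (rec X. a.b.(0 + X))) ⊢ —b→ s2
  s2 = 0 + (rec X. a.b.(0 + X)) ⊢ —a→ s1
Q's transition system — 3 states:
  t0 = rec X. a.b.(0 + X) ⊢ —a→ t1
  t1 = b.(0 + (rec X. a.b.(0 + X))) ⊢ —b→ t2
  t2 = 0 + (rec X. a.b.(0 + X)) ⊢ —a→ t1
Coarsest stable partition (strong bisimilarity classes):
  B0 = {s0, s2, t0, t2}
  B1 = {s1, t1}
s0 ∈ B0, t0 ∈ B0 → same block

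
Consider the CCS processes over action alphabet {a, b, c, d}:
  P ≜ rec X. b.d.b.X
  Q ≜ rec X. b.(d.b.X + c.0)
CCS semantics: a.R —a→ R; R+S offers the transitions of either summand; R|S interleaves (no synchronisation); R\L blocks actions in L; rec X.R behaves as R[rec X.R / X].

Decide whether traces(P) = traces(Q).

NO — witness ⟨bc⟩

Reachable graph of P (3 states):
  u0 = rec X. b.d.b.X → —b→ u1
  u1 = d.b.(rec X. b.d.b.X) → —d→ u2
  u2 = b.(rec X. b.d.b.X) → —b→ u0
Reachable graph of Q (4 states):
  v0 = rec X. b.(d.b.X + c.0) → —b→ v1
  v1 = d.b.(rec X. b.(d.b.X + c.0)) + c.0 → —c→ v2, —d→ v3
  v2 = 0 → stopped
  v3 = b.(rec X. b.(d.b.X + c.0)) → —b→ v0
Run σ = ⟨bc⟩ on Q: start {v0}
  after b @ step 1: {v1}
  after c @ step 2: {v2}
  ✓ Q
Run σ = ⟨bc⟩ on P: start {u0}
  after b @ step 1: {u1}
  after c @ step 2: no successor for P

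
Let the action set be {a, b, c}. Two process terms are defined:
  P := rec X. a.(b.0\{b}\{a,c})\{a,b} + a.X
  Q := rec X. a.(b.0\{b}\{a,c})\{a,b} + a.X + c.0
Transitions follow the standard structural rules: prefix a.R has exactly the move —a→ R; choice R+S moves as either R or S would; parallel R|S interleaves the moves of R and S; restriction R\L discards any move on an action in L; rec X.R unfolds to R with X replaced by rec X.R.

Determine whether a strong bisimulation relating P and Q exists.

LTS(P): 2 reachable states
  p0 = rec X. a.(b.0\{b}\{a,c})\{a,b} + a.X has moves --a--▸ p0, --a--▸ p1
  p1 = (b.0\{b}\{a,c})\{a,b} has moves (no moves)
LTS(Q): 3 reachable states
  q0 = rec X. a.(b.0\{b}\{a,c})\{a,b} + a.X + c.0 has moves --a--▸ q0, --a--▸ q1, --c--▸ q2
  q1 = (b.0\{b}\{a,c})\{a,b} has moves (no moves)
  q2 = 0 has moves (no moves)
Coarsest stable partition (strong bisimilarity classes):
  B0 = {p0}
  B1 = {p1, q1, q2}
  B2 = {q0}
p0 ∈ B0, q0 ∈ B2 → different blocks

P ≁ Q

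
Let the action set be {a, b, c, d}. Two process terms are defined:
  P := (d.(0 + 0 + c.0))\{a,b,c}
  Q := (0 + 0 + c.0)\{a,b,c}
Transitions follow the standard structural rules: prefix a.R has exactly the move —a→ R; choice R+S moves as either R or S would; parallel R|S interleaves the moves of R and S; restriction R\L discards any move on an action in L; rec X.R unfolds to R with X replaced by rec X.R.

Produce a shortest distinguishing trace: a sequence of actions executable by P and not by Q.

d

LTS(P): 2 reachable states
  p0 = (d.(0 + 0 + c.0))\{a,b,c} ⊢ =d=> p1
  p1 = (0 + 0 + c.0)\{a,b,c} ⊢ ·
LTS(Q): 1 reachable states
  q0 = (0 + 0 + c.0)\{a,b,c} ⊢ ·
Run σ = ⟨d⟩ on P: start {p0}
  after d @ step 1: {p1}
  ✓ P
Run σ = ⟨d⟩ on Q: start {q0}
  after d @ step 1: ∅ (Q stuck)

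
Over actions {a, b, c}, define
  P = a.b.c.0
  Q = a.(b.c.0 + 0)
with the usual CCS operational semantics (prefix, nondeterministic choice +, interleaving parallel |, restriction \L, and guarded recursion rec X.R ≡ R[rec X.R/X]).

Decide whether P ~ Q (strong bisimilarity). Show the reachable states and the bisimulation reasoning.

bisimilar

LTS(P): 4 reachable states
  m0 = a.b.c.0 ⊢ =a=> m1
  m1 = b.c.0 ⊢ =b=> m2
  m2 = c.0 ⊢ =c=> m3
  m3 = 0 ⊢ ∅
LTS(Q): 4 reachable states
  n0 = a.(b.c.0 + 0) ⊢ =a=> n1
  n1 = b.c.0 + 0 ⊢ =b=> n2
  n2 = c.0 ⊢ =c=> n3
  n3 = 0 ⊢ ∅
Coarsest stable partition (strong bisimilarity classes):
  B0 = {m0, n0}
  B1 = {m1, n1}
  B2 = {m2, n2}
  B3 = {m3, n3}
m0 ∈ B0, n0 ∈ B0 → same block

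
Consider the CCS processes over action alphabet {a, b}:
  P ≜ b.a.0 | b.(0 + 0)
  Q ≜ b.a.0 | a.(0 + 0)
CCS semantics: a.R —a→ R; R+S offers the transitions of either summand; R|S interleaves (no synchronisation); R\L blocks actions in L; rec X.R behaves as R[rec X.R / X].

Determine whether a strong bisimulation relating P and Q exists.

Reachable graph of P (6 states):
  s0 = b.a.0 | b.(0 + 0) | —b→ s1, —b→ s2
  s1 = a.0 | b.(0 + 0) | —a→ s3, —b→ s4
  s2 = b.a.0 | (0 + 0) | —b→ s4
  s3 = 0 | b.(0 + 0) | —b→ s5
  s4 = a.0 | (0 + 0) | —a→ s5
  s5 = 0 | (0 + 0) | deadlocked
Reachable graph of Q (6 states):
  t0 = b.a.0 | a.(0 + 0) | —a→ t1, —b→ t2
  t1 = b.a.0 | (0 + 0) | —b→ t3
  t2 = a.0 | a.(0 + 0) | —a→ t3, —a→ t4
  t3 = a.0 | (0 + 0) | —a→ t5
  t4 = 0 | a.(0 + 0) | —a→ t5
  t5 = 0 | (0 + 0) | deadlocked
Bisimilarity quotient blocks:
  B0 = {s0}
  B1 = {s1}
  B2 = {s3}
  B3 = {s5, t5}
  B4 = {s4, t3, t4}
  B5 = {s2, t1}
  B6 = {t0}
  B7 = {t2}
s0 ∈ B0, t0 ∈ B6 → different blocks

not bisimilar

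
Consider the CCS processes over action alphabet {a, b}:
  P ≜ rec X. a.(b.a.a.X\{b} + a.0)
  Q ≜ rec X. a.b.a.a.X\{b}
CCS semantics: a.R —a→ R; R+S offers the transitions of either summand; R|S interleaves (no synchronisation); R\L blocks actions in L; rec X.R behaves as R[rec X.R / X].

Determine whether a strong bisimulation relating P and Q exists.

NO

Reachable graph of P (8 states):
  u0 = rec X. a.(b.a.a.X\{b} + a.0) has moves =a=> u1
  u1 = b.a.a.(rec X. a.(b.a.a.X\{b} + a.0))\{b} + a.0 has moves =a=> u2, =b=> u3
  u2 = 0 has moves ·
  u3 = a.a.(rec X. a.(b.a.a.X\{b} + a.0))\{b} has moves =a=> u4
  u4 = a.(rec X. a.(b.a.a.X\{b} + a.0))\{b} has moves =a=> u5
  u5 = (rec X. a.(b.a.a.X\{b} + a.0))\{b} has moves =a=> u6
  u6 = (b.a.a.(rec X. a.(b.a.a.X\{b} + a.0))\{b} + a.0)\{b} has moves =a=> u7
  u7 = 0\{b} has moves ·
Reachable graph of Q (6 states):
  v0 = rec X. a.b.a.a.X\{b} has moves =a=> v1
  v1 = b.a.a.(rec X. a.b.a.a.X\{b})\{b} has moves =b=> v2
  v2 = a.a.(rec X. a.b.a.a.X\{b})\{b} has moves =a=> v3
  v3 = a.(rec X. a.b.a.a.X\{b})\{b} has moves =a=> v4
  v4 = (rec X. a.b.a.a.X\{b})\{b} has moves =a=> v5
  v5 = (b.a.a.(rec X. a.b.a.a.X\{b})\{b})\{b} has moves ·
Coarsest stable partition (strong bisimilarity classes):
  B0 = {u0}
  B1 = {u1}
  B2 = {u2, u7, v5}
  B3 = {u3}
  B4 = {u4, v2}
  B5 = {u5, v3}
  B6 = {u6, v4}
  B7 = {v0}
  B8 = {v1}
u0 ∈ B0, v0 ∈ B7 → different blocks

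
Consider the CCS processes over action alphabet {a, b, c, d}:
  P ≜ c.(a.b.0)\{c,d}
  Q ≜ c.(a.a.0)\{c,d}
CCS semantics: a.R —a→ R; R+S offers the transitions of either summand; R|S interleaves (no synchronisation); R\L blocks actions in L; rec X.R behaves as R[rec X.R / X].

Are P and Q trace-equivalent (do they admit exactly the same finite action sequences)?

NO — witness ⟨cab⟩

P's transition system — 4 states:
  m0 = c.(a.b.0)\{c,d} :: —c→ m1
  m1 = (a.b.0)\{c,d} :: —a→ m2
  m2 = (b.0)\{c,d} :: —b→ m3
  m3 = 0\{c,d} :: ·
Q's transition system — 4 states:
  n0 = c.(a.a.0)\{c,d} :: —c→ n1
  n1 = (a.a.0)\{c,d} :: —a→ n2
  n2 = (a.0)\{c,d} :: —a→ n3
  n3 = 0\{c,d} :: ·
Trace ⟨cab⟩ through P, begin at {m0}:
  step 1 (c): {m1}
  step 2 (a): {m2}
  step 3 (b): {m3}
  — P admits the full trace.
Trace ⟨cab⟩ through Q, begin at {n0}:
  step 1 (c): {n1}
  step 2 (a): {n2}
  step 3 (b): ∅  — Q cannot continue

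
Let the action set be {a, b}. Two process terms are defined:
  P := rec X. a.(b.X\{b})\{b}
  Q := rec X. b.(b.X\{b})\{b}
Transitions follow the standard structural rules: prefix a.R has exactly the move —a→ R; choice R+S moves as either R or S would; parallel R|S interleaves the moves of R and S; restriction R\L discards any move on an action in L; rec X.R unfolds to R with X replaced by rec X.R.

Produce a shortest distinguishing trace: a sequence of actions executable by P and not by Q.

P's transition system — 2 states:
  s0 = rec X. a.(b.X\{b})\{b} ⊢ --a--▸ s1
  s1 = (b.(rec X. a.(b.X\{b})\{b})\{b})\{b} ⊢ ∅
Q's transition system — 2 states:
  t0 = rec X. b.(b.X\{b})\{b} ⊢ --b--▸ t1
  t1 = (b.(rec X. b.(b.X\{b})\{b})\{b})\{b} ⊢ ∅
Run σ = ⟨a⟩ on P: start {s0}
  [1] a ⇒ {s1}
  — P admits the full trace.
Run σ = ⟨a⟩ on Q: start {t0}
  [1] a ⇒ ∅  — Q cannot continue

a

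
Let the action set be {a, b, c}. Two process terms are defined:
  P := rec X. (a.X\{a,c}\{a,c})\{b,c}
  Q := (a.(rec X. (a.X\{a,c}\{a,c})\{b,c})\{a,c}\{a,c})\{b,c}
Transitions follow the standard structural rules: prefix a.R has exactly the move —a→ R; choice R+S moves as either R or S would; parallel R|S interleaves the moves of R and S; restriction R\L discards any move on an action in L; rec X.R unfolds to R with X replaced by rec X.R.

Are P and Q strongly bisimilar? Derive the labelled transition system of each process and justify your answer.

Reachable graph of P (2 states):
  u0 = rec X. (a.X\{a,c}\{a,c})\{b,c} → --a--▸ u1
  u1 = (rec X. (a.X\{a,c}\{a,c})\{b,c})\{a,c}\{a,c}\{b,c} → ·
Reachable graph of Q (2 states):
  v0 = (a.(rec X. (a.X\{a,c}\{a,c})\{b,c})\{a,c}\{a,c})\{b,c} → --a--▸ v1
  v1 = (rec X. (a.X\{a,c}\{a,c})\{b,c})\{a,c}\{a,c}\{b,c} → ·
Partition-refinement fixed point:
  B0 = {u0, v0}
  B1 = {u1, v1}
u0 ∈ B0, v0 ∈ B0 → same block

P ~ Q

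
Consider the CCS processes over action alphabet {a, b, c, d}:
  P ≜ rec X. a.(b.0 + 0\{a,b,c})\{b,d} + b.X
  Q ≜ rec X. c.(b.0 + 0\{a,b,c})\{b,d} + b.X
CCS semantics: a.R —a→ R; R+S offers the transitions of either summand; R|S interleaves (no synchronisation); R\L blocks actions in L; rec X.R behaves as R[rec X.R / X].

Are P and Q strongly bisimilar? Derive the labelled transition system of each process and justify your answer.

LTS(P): 2 reachable states
  s0 = rec X. a.(b.0 + 0\{a,b,c})\{b,d} + b.X | —a→ s1, —b→ s0
  s1 = (b.0 + 0\{a,b,c})\{b,d} | (no moves)
LTS(Q): 2 reachable states
  t0 = rec X. c.(b.0 + 0\{a,b,c})\{b,d} + b.X | —b→ t0, —c→ t1
  t1 = (b.0 + 0\{a,b,c})\{b,d} | (no moves)
Coarsest stable partition (strong bisimilarity classes):
  B0 = {s0}
  B1 = {s1, t1}
  B2 = {t0}
s0 ∈ B0, t0 ∈ B2 → different blocks

not bisimilar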